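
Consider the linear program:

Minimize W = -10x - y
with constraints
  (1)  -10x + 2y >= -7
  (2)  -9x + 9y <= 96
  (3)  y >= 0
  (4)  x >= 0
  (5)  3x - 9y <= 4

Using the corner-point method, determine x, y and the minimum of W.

Feasible corners and W = -10x - y:
  (85/24, 341/24) → W = -397/8
  (7/10, 0) → W = -7
  (0, 32/3) → W = -32/3
  (0, 0) → W = 0

The optimum lies where -10x + 2y = -7 and -9x + 9y = 96.
Solving simultaneously gives x = 85/24, y = 341/24.

x = 85/24, y = 341/24, minimum W = -397/8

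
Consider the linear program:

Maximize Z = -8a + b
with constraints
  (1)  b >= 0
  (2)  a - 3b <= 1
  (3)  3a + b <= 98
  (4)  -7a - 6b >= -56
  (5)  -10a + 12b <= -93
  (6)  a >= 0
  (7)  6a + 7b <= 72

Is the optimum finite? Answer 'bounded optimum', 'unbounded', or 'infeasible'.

The boundaries b = 0 and a - 3b = 1 meet at (1, 0), but that point violates -10a + 12b ≤ -93. Every candidate vertex is excluded by some other constraint, so the feasible region is empty.

infeasible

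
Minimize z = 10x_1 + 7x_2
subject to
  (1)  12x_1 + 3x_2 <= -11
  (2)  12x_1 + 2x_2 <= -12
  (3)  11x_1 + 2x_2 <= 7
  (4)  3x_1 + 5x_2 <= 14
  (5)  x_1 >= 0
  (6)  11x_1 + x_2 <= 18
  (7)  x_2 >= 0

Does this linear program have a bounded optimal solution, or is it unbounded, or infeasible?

The boundaries 12x_1 + 3x_2 = -11 and 12x_1 + 2x_2 = -12 meet at (-7/6, 1), but that point violates x_1 ≥ 0. Every candidate vertex is excluded by some other constraint, so the feasible region is empty.

infeasible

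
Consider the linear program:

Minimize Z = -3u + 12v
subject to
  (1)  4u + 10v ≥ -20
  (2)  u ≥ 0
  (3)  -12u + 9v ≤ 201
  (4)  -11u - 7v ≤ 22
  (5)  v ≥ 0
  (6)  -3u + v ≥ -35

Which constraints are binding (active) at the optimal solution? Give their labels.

Feasible corners and Z = -3u + 12v:
  (0, 67/3) → Z = 268
  (0, 0) → Z = 0
  (172/5, 341/5) → Z = 3576/5
  (35/3, 0) → Z = -35

The minimum is at (35/3, 0). Substituting into each constraint, equality holds for (5) and (6); the remaining constraints have slack.

(5) and (6)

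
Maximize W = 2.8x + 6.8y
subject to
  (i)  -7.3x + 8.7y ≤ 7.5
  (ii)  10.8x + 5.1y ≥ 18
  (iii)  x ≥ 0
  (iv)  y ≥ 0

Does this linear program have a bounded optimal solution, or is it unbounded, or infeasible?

From the feasible point (3945/4373, 7080/4373), moving in the direction (8.7, 7.3) keeps every constraint satisfied while W increases without bound.

unbounded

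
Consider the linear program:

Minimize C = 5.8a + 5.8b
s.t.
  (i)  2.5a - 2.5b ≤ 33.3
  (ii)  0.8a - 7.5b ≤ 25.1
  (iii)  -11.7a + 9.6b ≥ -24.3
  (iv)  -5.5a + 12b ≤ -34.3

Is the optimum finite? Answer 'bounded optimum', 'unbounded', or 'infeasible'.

Feasible corners and C = 5.8a + 5.8b:
  (-1957/2669, -9141/2669) → C = -321842/13345
  (-293/211, -3687/1055) → C = -149408/5275
  (-157/365, -4461/1460) → C = -147581/7300
The feasible region has finitely many vertices and no improving ray; the minimum is -149408/5275 at (-293/211, -3687/1055).

bounded optimum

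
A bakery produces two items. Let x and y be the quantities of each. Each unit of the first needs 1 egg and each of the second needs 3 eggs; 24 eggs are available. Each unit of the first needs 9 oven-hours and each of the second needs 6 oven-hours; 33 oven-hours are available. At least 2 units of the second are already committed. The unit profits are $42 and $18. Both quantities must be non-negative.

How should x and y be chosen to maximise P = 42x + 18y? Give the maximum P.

x = 7/3, y = 2, maximum P = 134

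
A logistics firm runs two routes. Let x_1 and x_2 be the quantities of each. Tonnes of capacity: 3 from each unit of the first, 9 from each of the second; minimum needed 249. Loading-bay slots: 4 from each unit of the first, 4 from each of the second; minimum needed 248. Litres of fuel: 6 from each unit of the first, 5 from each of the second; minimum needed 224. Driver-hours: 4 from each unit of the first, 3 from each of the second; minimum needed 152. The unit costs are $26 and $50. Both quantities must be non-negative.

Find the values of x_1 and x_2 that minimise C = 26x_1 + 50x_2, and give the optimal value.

Extreme points and C = 26x_1 + 50x_2:
  (0, 62) → C = 3100
  (83, 0) → C = 2158
  (103/2, 21/2) → C = 1864
The feasible region is unbounded (it extends along (0, 1), (1, 0)), but C strictly increases along every unbounded feasible direction, so there is no improving ray and the minimum is attained at a vertex.

x_1 = 103/2, x_2 = 21/2, minimum C = 1864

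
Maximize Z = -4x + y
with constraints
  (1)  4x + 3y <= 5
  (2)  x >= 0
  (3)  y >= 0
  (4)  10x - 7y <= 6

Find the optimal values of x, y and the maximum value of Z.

Extreme points and Z = -4x + y:
  (0, 5/3) → Z = 5/3
  (53/58, 13/29) → Z = -93/29
  (0, 0) → Z = 0
  (3/5, 0) → Z = -12/5

x = 0, y = 5/3, maximum Z = 5/3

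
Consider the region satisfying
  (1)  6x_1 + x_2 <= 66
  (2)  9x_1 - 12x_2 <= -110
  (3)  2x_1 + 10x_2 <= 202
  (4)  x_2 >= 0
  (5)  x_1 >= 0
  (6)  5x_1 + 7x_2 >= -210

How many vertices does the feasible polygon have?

The feasible vertices (each the meet of two boundaries and inside every other half-plane) are:
  (682/81, 418/27)
  (229/29, 540/29)
  (0, 55/6)
  (0, 101/5)

4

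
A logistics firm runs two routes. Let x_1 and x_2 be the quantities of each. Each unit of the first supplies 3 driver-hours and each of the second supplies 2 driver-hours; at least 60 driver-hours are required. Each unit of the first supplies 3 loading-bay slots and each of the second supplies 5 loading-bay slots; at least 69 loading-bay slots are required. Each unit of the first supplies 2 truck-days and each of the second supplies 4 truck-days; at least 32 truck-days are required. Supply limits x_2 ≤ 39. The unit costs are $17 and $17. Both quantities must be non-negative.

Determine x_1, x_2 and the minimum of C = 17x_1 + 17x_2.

The feasible region is unbounded (it extends along (1, 0)), but C strictly increases along every unbounded feasible direction, so there is no improving ray and the minimum is attained at a vertex.

The binding constraints are 3x_1 + 2x_2 = 60 and 3x_1 + 5x_2 = 69.
Solving simultaneously gives x_1 = 18, x_2 = 3.

x_1 = 18, x_2 = 3, minimum C = 357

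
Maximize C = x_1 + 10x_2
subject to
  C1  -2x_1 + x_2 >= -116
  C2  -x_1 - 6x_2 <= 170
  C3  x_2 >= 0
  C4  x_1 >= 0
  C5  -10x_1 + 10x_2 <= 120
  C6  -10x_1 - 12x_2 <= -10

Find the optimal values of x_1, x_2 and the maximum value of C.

x_1 = 128, x_2 = 140, maximum C = 1528

Corner points and C = x_1 + 10x_2:
  (58, 0) → C = 58
  (128, 140) → C = 1528
  (1, 0) → C = 1
  (0, 12) → C = 120
  (0, 5/6) → C = 25/3

The optimum lies where -2x_1 + x_2 = -116 and -10x_1 + 10x_2 = 120.
Solving simultaneously gives x_1 = 128, x_2 = 140.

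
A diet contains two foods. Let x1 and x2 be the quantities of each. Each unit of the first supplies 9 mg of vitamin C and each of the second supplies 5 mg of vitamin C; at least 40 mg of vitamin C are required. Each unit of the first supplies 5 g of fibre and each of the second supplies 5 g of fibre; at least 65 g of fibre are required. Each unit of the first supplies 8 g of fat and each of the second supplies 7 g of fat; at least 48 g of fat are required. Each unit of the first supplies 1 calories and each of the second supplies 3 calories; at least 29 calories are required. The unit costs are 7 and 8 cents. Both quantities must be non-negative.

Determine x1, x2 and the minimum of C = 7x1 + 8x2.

The feasible region is unbounded (it extends along (0, 1), (1, 0)), but C strictly increases along every unbounded feasible direction, so there is no improving ray and the minimum is attained at a vertex.

x1 = 5, x2 = 8, minimum C = 99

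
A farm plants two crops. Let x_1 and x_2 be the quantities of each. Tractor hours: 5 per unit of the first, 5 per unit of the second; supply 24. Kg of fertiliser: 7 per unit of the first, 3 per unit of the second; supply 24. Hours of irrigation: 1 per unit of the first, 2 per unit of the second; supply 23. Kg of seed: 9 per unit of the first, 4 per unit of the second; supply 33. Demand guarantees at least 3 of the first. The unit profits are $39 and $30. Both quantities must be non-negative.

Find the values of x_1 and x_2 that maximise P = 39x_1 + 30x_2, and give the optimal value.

x_1 = 3, x_2 = 1, maximum P = 147

The binding constraints are 7x_1 + 3x_2 = 24 and x_1 = 3.
Solving simultaneously gives x_1 = 3, x_2 = 1.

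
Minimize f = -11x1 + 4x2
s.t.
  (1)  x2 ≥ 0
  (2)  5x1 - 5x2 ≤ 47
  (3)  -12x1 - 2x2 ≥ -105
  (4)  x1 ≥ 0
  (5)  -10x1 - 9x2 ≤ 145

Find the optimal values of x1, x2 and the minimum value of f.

Vertices and f = -11x1 + 4x2:
  (35/4, 0) → f = -385/4
  (0, 0) → f = 0
  (0, 105/2) → f = 210

The binding constraints are x2 = 0 and -12x1 - 2x2 = -105.
Solving simultaneously gives x1 = 35/4, x2 = 0.

x1 = 35/4, x2 = 0, minimum f = -385/4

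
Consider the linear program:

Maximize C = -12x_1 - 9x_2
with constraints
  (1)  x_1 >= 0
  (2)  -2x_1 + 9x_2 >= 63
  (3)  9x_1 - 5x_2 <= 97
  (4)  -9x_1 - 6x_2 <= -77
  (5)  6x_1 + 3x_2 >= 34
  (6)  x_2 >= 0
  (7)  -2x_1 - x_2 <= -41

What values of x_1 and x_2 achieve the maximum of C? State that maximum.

Feasible corners and C = -12x_1 - 9x_2:
  (0, 41) → C = -369
  (1188/71, 761/71) → C = -21105/71
  (153/10, 52/5) → C = -1386/5
The feasible region is unbounded (it extends along (0, 1), (5, 9)), but C strictly decreases along every unbounded feasible direction, so there is no improving ray and the maximum is attained at a vertex.

The binding constraints are -2x_1 + 9x_2 = 63 and -2x_1 - x_2 = -41.
Solving simultaneously gives x_1 = 153/10, x_2 = 52/5.

x_1 = 153/10, x_2 = 52/5, maximum C = -1386/5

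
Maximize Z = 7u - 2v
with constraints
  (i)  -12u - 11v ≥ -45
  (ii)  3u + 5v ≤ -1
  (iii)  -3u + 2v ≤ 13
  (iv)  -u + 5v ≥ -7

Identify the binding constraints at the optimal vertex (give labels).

(ii) and (iv)

Vertices and Z = 7u - 2v:
  (-67/21, 12/7) → Z = -541/21
  (3/2, -11/10) → Z = 127/10
  (-79/13, -34/13) → Z = -485/13

The maximum is at (3/2, -11/10). Substituting into each constraint, equality holds for (ii) and (iv); the remaining constraints have slack.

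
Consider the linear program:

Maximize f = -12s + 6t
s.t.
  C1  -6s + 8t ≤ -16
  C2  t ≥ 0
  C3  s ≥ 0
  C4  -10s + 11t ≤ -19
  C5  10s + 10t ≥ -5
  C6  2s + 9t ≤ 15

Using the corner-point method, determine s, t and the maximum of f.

Corner points and f = -12s + 6t:
  (8/3, 0) → f = -32
  (132/35, 29/35) → f = -282/7
  (15/2, 0) → f = -90

At the optimal vertex, -6s + 8t = -16 and t = 0.
Solving simultaneously gives s = 8/3, t = 0.

s = 8/3, t = 0, maximum f = -32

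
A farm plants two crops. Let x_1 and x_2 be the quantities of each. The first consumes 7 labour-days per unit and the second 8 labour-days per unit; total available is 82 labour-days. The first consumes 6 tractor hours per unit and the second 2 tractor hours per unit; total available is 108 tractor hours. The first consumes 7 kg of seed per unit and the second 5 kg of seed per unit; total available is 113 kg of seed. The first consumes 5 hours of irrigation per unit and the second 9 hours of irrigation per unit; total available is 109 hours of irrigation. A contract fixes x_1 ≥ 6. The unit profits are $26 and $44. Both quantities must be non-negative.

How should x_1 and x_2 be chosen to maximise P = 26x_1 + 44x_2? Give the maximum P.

x_1 = 6, x_2 = 5, maximum P = 376

Feasible corners and P = 26x_1 + 44x_2:
  (82/7, 0) → P = 2132/7
  (6, 0) → P = 156
  (6, 5) → P = 376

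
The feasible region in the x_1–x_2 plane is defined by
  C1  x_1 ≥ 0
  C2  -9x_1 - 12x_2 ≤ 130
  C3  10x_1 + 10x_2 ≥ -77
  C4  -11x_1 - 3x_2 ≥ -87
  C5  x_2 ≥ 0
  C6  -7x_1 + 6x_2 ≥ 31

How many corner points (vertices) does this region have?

3

Pairwise boundary intersections that survive every other constraint:
  (0, 29)
  (0, 31/6)
  (143/29, 950/87)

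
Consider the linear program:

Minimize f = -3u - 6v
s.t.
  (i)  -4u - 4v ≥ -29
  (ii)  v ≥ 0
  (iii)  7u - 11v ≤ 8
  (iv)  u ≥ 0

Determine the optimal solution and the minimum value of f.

u = 0, v = 29/4, minimum f = -87/2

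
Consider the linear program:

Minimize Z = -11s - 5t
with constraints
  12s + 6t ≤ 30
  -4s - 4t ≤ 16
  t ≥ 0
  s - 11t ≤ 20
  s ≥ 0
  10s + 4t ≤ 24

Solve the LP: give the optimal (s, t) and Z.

s = 2, t = 1, minimum Z = -27

Corner points and Z = -11s - 5t:
  (0, 5) → Z = -25
  (2, 1) → Z = -27
  (0, 0) → Z = 0
  (12/5, 0) → Z = -132/5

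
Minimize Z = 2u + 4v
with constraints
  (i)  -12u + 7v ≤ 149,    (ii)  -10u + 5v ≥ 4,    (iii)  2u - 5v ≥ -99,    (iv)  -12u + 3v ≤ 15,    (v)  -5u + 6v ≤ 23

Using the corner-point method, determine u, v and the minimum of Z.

Extreme points and Z = 2u + 4v:
  (-21/10, -17/5) → Z = -89/5
  (13/5, 6) → Z = 146/5
  (-7/19, 67/19) → Z = 254/19

At the optimal vertex, -10u + 5v = 4 and -12u + 3v = 15.
Solving simultaneously gives u = -21/10, v = -17/5.

u = -21/10, v = -17/5, minimum Z = -89/5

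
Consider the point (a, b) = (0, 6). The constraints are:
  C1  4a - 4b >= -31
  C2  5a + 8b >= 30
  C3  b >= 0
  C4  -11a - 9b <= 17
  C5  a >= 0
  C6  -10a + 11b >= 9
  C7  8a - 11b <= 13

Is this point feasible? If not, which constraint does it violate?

C1: -24 ≥ -31 ✓
C2: 48 ≥ 30 ✓
C3: 6 ≥ 0 ✓
C4: -54 ≤ 17 ✓
C5: 0 ≥ 0 ✓
C6: 66 ≥ 9 ✓
C7: -66 ≤ 13 ✓

feasible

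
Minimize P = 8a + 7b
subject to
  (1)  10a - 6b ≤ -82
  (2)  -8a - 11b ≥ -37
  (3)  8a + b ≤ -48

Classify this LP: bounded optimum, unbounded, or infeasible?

From the feasible point (-185/29, 88/29), moving in the direction (-11, 8) keeps every constraint satisfied while P decreases without bound.

unbounded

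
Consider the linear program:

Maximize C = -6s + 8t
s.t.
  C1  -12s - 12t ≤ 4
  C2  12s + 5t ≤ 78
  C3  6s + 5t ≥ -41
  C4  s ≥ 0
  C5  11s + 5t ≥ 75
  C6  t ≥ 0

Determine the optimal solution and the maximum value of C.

s = 0, t = 78/5, maximum C = 624/5

Extreme points and C = -6s + 8t:
  (0, 78/5) → C = 624/5
  (3, 42/5) → C = 246/5
  (0, 15) → C = 120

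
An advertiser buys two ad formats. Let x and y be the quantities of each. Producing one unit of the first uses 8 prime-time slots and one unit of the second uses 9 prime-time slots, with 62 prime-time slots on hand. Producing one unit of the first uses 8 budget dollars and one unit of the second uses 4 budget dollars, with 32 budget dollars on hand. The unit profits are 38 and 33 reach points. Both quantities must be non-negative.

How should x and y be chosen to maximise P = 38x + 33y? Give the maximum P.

x = 1, y = 6, maximum P = 236

Vertices and P = 38x + 33y:
  (0, 0) → P = 0
  (0, 62/9) → P = 682/3
  (4, 0) → P = 152
  (1, 6) → P = 236

The binding constraints are 8x + 9y = 62 and 8x + 4y = 32.
Solving simultaneously gives x = 1, y = 6.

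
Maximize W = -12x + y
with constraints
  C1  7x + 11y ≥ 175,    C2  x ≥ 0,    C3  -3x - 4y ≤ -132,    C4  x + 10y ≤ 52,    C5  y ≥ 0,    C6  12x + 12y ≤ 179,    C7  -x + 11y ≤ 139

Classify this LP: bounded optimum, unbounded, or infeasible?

The boundaries -3x - 4y = -132 and x + 10y = 52 meet at (556/13, 12/13), but that point violates 12x + 12y ≤ 179. Every candidate vertex is excluded by some other constraint, so the feasible region is empty.

infeasible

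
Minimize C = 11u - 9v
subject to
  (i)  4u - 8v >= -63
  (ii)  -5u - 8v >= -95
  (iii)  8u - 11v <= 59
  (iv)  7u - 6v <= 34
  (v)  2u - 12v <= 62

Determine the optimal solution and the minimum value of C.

u = -313/8, v = -187/16, minimum C = -5203/16

Extreme points and C = 11u - 9v:
  (32/9, 695/72) → C = -3439/72
  (-313/8, -187/16) → C = -5203/16
  (421/43, 495/86) → C = 4807/86
  (20/29, -141/29) → C = 1489/29
  (13/37, -189/37) → C = 1844/37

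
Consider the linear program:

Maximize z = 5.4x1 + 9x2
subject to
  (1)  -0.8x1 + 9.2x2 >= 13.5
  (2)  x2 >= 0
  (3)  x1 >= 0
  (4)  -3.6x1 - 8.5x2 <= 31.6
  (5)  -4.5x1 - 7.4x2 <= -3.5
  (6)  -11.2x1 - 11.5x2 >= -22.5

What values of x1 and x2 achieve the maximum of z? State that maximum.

At the optimal vertex, x1 = 0 and -11.2x1 - 11.5x2 = -22.5.
Solving simultaneously gives x1 = 0, x2 = 45/23.

x1 = 0, x2 = 45/23, maximum z = 405/23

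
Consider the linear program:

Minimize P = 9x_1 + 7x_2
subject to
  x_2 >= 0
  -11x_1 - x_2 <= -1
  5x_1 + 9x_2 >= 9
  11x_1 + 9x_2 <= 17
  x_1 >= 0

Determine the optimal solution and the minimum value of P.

x_1 = 0, x_2 = 1, minimum P = 7

The optimum lies where -11x_1 - x_2 = -1 and 5x_1 + 9x_2 = 9.
Solving simultaneously gives x_1 = 0, x_2 = 1.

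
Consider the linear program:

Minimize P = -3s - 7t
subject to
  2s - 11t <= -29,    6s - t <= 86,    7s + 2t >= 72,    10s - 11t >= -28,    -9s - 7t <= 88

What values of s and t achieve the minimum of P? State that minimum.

s = 487/28, t = 257/14, minimum P = -5059/28

Extreme points and P = -3s - 7t:
  (975/64, 173/32) → P = -5347/64
  (734/81, 347/81) → P = -4631/81
  (487/28, 257/14) → P = -5059/28
  (736/97, 916/97) → P = -8620/97

At the optimal vertex, 6s - t = 86 and 10s - 11t = -28.
Solving simultaneously gives s = 487/28, t = 257/14.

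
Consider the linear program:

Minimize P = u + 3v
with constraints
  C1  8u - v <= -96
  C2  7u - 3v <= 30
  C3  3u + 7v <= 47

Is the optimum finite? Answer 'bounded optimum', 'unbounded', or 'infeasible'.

From the feasible point (-318/17, -912/17), moving in the direction (-3, -7) keeps every constraint satisfied while P decreases without bound.

unbounded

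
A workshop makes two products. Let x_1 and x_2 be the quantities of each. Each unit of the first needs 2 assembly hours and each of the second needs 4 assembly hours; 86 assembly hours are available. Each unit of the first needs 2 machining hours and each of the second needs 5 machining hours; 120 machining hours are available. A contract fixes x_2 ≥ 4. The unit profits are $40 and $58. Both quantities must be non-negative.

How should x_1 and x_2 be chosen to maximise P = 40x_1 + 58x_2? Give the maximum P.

Extreme points and P = 40x_1 + 58x_2:
  (0, 43/2) → P = 1247
  (0, 4) → P = 232
  (35, 4) → P = 1632

The optimum lies where 2x_1 + 4x_2 = 86 and x_2 = 4.
Solving simultaneously gives x_1 = 35, x_2 = 4.

x_1 = 35, x_2 = 4, maximum P = 1632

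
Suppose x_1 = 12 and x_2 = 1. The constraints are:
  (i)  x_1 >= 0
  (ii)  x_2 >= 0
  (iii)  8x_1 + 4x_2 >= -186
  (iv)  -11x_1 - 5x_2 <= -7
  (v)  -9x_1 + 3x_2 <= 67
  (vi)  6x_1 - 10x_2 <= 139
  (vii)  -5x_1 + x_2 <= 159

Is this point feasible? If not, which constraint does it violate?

feasible

(i): 12 ≥ 0 ✓
(ii): 1 ≥ 0 ✓
(iii): 100 ≥ -186 ✓
(iv): -137 ≤ -7 ✓
(v): -105 ≤ 67 ✓
(vi): 62 ≤ 139 ✓
(vii): -59 ≤ 159 ✓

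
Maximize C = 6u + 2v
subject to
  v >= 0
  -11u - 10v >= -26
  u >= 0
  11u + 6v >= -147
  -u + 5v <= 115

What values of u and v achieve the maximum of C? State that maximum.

u = 26/11, v = 0, maximum C = 156/11

Feasible corners and C = 6u + 2v:
  (26/11, 0) → C = 156/11
  (0, 0) → C = 0
  (0, 13/5) → C = 26/5

The optimum lies where v = 0 and -11u - 10v = -26.
Solving simultaneously gives u = 26/11, v = 0.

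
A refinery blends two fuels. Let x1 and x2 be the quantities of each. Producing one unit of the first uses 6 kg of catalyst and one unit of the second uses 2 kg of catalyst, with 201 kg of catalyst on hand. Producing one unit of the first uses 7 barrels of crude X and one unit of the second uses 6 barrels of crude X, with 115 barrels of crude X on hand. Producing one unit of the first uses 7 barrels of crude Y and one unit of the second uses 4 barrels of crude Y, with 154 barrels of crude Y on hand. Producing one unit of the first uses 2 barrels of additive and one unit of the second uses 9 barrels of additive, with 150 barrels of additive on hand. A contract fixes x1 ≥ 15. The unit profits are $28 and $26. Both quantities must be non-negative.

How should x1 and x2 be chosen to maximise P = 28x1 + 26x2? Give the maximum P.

x1 = 15, x2 = 5/3, maximum P = 1390/3

The optimum lies where 7x1 + 6x2 = 115 and x1 = 15.
Solving simultaneously gives x1 = 15, x2 = 5/3.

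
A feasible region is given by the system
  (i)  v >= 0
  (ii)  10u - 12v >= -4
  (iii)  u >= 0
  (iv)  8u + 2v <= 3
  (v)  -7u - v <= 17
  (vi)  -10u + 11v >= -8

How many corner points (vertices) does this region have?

4

The feasible vertices (each the meet of two boundaries and inside every other half-plane) are:
  (0, 0)
  (3/8, 0)
  (0, 1/3)
  (7/29, 31/58)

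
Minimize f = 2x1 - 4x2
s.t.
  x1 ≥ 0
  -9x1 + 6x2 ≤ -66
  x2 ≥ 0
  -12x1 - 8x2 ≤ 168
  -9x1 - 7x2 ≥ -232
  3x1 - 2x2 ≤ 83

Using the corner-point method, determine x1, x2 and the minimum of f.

Vertices and f = 2x1 - 4x2:
  (22/3, 0) → f = 44/3
  (206/13, 166/13) → f = -252/13
  (232/9, 0) → f = 464/9

x1 = 206/13, x2 = 166/13, minimum f = -252/13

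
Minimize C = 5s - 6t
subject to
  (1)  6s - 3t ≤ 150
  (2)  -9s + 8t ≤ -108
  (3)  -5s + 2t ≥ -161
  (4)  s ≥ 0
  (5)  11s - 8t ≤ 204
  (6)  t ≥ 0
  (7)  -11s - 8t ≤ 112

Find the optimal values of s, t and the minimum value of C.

At the optimal vertex, 6s - 3t = 150 and -9s + 8t = -108.
Solving simultaneously gives s = 292/7, t = 234/7.

s = 292/7, t = 234/7, minimum C = 8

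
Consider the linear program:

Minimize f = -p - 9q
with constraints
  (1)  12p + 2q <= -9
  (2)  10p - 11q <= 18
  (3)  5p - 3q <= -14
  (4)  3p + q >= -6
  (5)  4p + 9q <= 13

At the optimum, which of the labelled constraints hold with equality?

Extreme points and f = -p - 9q:
  (-16/7, 6/7) → f = -38/7
  (-29/19, 121/57) → f = -334/19
  (-67/23, 63/23) → f = -500/23

The minimum is at (-67/23, 63/23). Substituting into each constraint, equality holds for (4) and (5); the remaining constraints have slack.

(4) and (5)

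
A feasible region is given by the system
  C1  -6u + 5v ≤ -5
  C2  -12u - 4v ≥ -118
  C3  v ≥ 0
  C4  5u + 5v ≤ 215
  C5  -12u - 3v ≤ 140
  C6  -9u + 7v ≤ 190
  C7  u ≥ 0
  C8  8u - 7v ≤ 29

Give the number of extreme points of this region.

4

Pairwise boundary intersections that survive every other constraint:
  (305/42, 54/7)
  (5/6, 0)
  (471/58, 149/29)
  (29/8, 0)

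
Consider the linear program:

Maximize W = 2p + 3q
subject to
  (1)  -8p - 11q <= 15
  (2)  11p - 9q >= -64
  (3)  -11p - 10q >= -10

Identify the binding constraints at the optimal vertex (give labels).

(2) and (3)

Corner points and W = 2p + 3q:
  (-839/193, 347/193) → W = -637/193
  (260/41, -245/41) → W = -215/41
  (-50/19, 74/19) → W = 122/19

The maximum is at (-50/19, 74/19). Substituting into each constraint, equality holds for (2) and (3); the remaining constraints have slack.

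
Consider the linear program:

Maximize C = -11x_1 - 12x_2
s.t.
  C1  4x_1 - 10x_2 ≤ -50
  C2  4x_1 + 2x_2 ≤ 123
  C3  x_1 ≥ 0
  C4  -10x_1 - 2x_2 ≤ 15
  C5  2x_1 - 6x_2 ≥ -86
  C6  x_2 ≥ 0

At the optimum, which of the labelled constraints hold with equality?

Feasible corners and C = -11x_1 - 12x_2:
  (565/24, 173/12) → C = -10367/24
  (0, 5) → C = -60
  (283/14, 295/14) → C = -6653/14
  (0, 43/3) → C = -172

The maximum is at (0, 5). Substituting into each constraint, equality holds for C1 and C3; the remaining constraints have slack.

C1 and C3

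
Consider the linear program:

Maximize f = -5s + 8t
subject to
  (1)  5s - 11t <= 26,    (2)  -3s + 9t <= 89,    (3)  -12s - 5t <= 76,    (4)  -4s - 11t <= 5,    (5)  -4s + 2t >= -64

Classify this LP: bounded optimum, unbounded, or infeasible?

bounded optimum

Extreme points and f = -5s + 8t:
  (7/3, -43/33) → f = -243/11
  (326/17, 108/17) → f = -766/17
  (-1129/123, 280/41) → f = 12365/123
  (377/15, 274/15) → f = 307/15
  (-811/112, 61/28) → f = 6007/112
The feasible region has finitely many vertices and no improving ray; the maximum is 12365/123 at (-1129/123, 280/41).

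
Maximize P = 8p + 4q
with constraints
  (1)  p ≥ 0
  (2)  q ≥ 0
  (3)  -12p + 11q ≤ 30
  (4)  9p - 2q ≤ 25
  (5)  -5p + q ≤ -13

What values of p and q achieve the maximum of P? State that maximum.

Corner points and P = 8p + 4q:
  (25/9, 0) → P = 200/9
  (13/5, 0) → P = 104/5
  (67/15, 38/5) → P = 992/15
  (173/43, 306/43) → P = 2608/43

The optimum lies where -12p + 11q = 30 and 9p - 2q = 25.
Solving simultaneously gives p = 67/15, q = 38/5.

p = 67/15, q = 38/5, maximum P = 992/15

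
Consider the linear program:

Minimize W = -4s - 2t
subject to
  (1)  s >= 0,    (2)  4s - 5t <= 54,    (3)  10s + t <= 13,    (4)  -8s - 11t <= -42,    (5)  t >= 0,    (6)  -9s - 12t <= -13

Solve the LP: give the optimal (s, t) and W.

s = 0, t = 13, minimum W = -26

Feasible corners and W = -4s - 2t:
  (0, 13) → W = -26
  (0, 42/11) → W = -84/11
  (101/102, 158/51) → W = -518/51

The optimum lies where s = 0 and 10s + t = 13.
Solving simultaneously gives s = 0, t = 13.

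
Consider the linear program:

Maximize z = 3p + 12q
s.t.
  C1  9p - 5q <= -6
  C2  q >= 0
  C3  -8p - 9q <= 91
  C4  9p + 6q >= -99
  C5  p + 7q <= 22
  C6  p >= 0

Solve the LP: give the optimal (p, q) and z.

At the optimal vertex, 9p - 5q = -6 and p + 7q = 22.
Solving simultaneously gives p = 1, q = 3.

p = 1, q = 3, maximum z = 39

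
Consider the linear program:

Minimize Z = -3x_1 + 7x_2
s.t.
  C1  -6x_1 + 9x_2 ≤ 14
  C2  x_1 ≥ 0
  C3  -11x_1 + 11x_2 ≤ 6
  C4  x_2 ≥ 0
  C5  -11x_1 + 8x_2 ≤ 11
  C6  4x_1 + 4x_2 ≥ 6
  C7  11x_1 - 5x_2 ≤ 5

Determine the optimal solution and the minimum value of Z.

Feasible corners and Z = -3x_1 + 7x_2:
  (21/44, 45/44) → Z = 63/11
  (85/66, 11/6) → Z = 296/33
  (25/32, 23/32) → Z = 43/16

At the optimal vertex, 4x_1 + 4x_2 = 6 and 11x_1 - 5x_2 = 5.
Solving simultaneously gives x_1 = 25/32, x_2 = 23/32.

x_1 = 25/32, x_2 = 23/32, minimum Z = 43/16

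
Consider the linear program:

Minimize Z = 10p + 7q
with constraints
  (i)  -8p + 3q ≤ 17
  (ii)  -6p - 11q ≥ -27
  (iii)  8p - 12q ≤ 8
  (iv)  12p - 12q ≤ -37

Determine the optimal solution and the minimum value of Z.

The optimum lies where -8p + 3q = 17 and 12p - 12q = -37.
Solving simultaneously gives p = -31/20, q = 23/15.

p = -31/20, q = 23/15, minimum Z = -143/30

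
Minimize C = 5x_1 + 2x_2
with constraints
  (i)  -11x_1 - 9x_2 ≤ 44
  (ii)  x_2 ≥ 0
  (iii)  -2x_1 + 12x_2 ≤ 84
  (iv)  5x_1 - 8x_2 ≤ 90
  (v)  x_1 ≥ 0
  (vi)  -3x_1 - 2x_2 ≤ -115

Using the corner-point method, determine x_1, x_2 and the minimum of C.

Corner points and C = 5x_1 + 2x_2:
  (438/11, 150/11) → C = 2490/11
  (303/10, 241/20) → C = 878/5
  (550/17, 305/34) → C = 3055/17

x_1 = 303/10, x_2 = 241/20, minimum C = 878/5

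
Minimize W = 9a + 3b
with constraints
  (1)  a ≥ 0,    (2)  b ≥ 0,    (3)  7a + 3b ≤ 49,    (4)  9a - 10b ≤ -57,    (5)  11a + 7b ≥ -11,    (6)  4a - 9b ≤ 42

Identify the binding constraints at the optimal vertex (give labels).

Feasible corners and W = 9a + 3b:
  (0, 49/3) → W = 49
  (0, 57/10) → W = 171/10
  (319/97, 840/97) → W = 5391/97

The minimum is at (0, 57/10). Substituting into each constraint, equality holds for (1) and (4); the remaining constraints have slack.

(1) and (4)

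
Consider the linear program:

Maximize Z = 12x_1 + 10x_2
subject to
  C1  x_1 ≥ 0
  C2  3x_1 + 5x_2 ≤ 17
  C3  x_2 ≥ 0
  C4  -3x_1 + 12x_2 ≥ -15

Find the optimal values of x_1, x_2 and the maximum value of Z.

x_1 = 93/17, x_2 = 2/17, maximum Z = 1136/17

Extreme points and Z = 12x_1 + 10x_2:
  (0, 17/5) → Z = 34
  (0, 0) → Z = 0
  (93/17, 2/17) → Z = 1136/17
  (5, 0) → Z = 60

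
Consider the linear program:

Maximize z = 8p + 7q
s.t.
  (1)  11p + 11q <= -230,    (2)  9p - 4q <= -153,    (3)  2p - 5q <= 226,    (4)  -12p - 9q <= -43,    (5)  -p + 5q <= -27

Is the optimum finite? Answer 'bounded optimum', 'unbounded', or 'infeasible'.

The boundaries 9p - 4q = -153 and 2p - 5q = 226 meet at (-1669/37, -2340/37), but that point violates -12p - 9q ≤ -43. Every candidate vertex is excluded by some other constraint, so the feasible region is empty.

infeasible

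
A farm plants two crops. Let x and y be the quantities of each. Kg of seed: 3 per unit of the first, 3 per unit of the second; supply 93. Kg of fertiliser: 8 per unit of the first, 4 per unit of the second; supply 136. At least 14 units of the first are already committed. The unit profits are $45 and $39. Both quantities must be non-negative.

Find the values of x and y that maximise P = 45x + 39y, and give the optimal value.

x = 14, y = 6, maximum P = 864

Extreme points and P = 45x + 39y:
  (17, 0) → P = 765
  (14, 0) → P = 630
  (14, 6) → P = 864

At the optimal vertex, 8x + 4y = 136 and x = 14.
Solving simultaneously gives x = 14, y = 6.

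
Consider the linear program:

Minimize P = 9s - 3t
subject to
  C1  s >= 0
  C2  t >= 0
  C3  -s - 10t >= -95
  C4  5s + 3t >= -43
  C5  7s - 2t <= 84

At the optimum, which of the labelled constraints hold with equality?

C1 and C3

Corner points and P = 9s - 3t:
  (0, 0) → P = 0
  (0, 19/2) → P = -57/2
  (12, 0) → P = 108
  (515/36, 581/72) → P = 2509/24

The minimum is at (0, 19/2). Substituting into each constraint, equality holds for C1 and C3; the remaining constraints have slack.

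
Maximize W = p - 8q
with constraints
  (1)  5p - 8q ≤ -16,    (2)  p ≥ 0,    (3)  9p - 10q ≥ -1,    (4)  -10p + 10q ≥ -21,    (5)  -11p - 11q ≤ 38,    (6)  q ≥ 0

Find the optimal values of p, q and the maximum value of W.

p = 76/11, q = 139/22, maximum W = -480/11

Vertices and W = p - 8q:
  (76/11, 139/22) → W = -480/11
  (164/15, 53/6) → W = -896/15
  (22, 199/10) → W = -686/5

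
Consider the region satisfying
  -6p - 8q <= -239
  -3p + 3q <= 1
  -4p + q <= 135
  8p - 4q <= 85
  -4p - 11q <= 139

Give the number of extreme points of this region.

3

Intersecting each pair of boundary lines and keeping only the points that satisfy every inequality leaves:
  (709/42, 241/14)
  (409/22, 701/44)
  (259/12, 263/12)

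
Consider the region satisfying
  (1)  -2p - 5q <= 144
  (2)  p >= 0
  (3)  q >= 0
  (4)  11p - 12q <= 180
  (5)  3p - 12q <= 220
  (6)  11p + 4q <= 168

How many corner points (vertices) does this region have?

Of the 15 pairwise boundary intersections, those satisfying every inequality are:
  (0, 0)
  (0, 42)
  (168/11, 0)

3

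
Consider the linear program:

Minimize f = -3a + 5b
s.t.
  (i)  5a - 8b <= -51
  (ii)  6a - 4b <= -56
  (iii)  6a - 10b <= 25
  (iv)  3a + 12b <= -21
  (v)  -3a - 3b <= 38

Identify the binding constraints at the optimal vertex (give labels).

Extreme points and f = -3a + 5b:
  (-65/7, 4/7) → f = 215/7
  (-457/39, -37/39) → f = 1186/39
  (-131/9, 17/9) → f = 478/9

The minimum is at (-457/39, -37/39). Substituting into each constraint, equality holds for (i) and (v); the remaining constraints have slack.

(i) and (v)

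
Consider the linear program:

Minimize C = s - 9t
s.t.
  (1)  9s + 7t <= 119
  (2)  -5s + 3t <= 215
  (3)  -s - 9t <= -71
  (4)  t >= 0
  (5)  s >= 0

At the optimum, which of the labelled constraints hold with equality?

(1) and (5)

Vertices and C = s - 9t:
  (287/37, 260/37) → C = -2053/37
  (0, 17) → C = -153
  (0, 71/9) → C = -71

The minimum is at (0, 17). Substituting into each constraint, equality holds for (1) and (5); the remaining constraints have slack.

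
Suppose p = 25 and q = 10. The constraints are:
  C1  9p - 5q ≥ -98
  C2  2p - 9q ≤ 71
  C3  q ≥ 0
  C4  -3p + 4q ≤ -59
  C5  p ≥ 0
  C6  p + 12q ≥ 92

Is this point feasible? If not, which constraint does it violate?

Constraint C4: -3p + 4q = -35, which is not ≤ -59. All other constraints are satisfied.

not feasible — violates C4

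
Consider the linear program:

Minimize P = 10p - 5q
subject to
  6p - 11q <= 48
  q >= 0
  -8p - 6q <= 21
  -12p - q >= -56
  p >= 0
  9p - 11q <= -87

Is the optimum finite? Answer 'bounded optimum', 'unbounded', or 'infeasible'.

Vertices and P = 10p - 5q:
  (0, 56) → P = -280
  (529/141, 516/47) → P = -2450/141
  (0, 87/11) → P = -435/11
The feasible region has finitely many vertices and no improving ray; the minimum is -280 at (0, 56).

bounded optimum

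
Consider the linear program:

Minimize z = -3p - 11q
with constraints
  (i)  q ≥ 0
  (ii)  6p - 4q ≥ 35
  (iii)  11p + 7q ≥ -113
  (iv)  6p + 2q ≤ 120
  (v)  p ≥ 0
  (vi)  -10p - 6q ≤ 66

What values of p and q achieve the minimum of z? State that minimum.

Feasible corners and z = -3p - 11q:
  (35/6, 0) → z = -35/2
  (20, 0) → z = -60
  (275/18, 85/6) → z = -605/3

The binding constraints are 6p - 4q = 35 and 6p + 2q = 120.
Solving simultaneously gives p = 275/18, q = 85/6.

p = 275/18, q = 85/6, minimum z = -605/3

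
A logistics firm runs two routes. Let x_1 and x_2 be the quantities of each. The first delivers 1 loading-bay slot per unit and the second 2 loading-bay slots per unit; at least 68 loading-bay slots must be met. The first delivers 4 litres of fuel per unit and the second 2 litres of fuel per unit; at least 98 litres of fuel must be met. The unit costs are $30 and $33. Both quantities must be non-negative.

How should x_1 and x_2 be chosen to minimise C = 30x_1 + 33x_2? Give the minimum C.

Feasible corners and C = 30x_1 + 33x_2:
  (0, 49) → C = 1617
  (68, 0) → C = 2040
  (10, 29) → C = 1257
The feasible region is unbounded (it extends along (0, 1), (1, 0)), but C strictly increases along every unbounded feasible direction, so there is no improving ray and the minimum is attained at a vertex.

The optimum lies where x_1 + 2x_2 = 68 and 4x_1 + 2x_2 = 98.
Solving simultaneously gives x_1 = 10, x_2 = 29.

x_1 = 10, x_2 = 29, minimum C = 1257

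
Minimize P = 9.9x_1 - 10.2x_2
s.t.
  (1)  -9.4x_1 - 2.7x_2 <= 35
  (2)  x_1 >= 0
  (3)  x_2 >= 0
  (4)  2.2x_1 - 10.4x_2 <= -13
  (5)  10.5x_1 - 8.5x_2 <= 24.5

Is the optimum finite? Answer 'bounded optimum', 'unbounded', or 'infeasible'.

From the feasible point (0, 1.25), moving in the direction (0, 1) keeps every constraint satisfied while P decreases without bound.

unbounded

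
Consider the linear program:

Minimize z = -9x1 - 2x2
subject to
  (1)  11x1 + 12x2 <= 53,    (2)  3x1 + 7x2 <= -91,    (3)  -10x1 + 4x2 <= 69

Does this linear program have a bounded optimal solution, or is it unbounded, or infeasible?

From the feasible point (1463/41, -1160/41), moving in the direction (12, -11) keeps every constraint satisfied while z decreases without bound.

unbounded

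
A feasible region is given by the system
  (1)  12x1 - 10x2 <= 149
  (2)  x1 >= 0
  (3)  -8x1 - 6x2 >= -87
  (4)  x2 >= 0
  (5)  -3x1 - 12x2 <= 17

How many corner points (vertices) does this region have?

Intersecting each pair of boundary lines and keeping only the points that satisfy every inequality leaves:
  (0, 29/2)
  (0, 0)
  (87/8, 0)

3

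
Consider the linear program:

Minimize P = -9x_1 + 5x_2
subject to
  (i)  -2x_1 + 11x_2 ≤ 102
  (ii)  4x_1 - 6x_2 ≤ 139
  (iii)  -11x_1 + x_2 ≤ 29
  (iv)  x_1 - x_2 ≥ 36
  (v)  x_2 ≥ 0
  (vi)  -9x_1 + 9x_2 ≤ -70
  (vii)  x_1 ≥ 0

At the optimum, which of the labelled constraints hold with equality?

Corner points and P = -9x_1 + 5x_2:
  (2141/32, 343/16) → P = -15839/32
  (166/3, 58/3) → P = -1204/3
  (77/2, 5/2) → P = -334

The minimum is at (2141/32, 343/16). Substituting into each constraint, equality holds for (i) and (ii); the remaining constraints have slack.

(i) and (ii)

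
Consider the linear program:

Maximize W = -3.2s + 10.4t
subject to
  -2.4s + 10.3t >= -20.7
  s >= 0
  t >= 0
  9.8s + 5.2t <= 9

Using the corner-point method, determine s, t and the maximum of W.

s = 0, t = 45/26, maximum W = 18

The optimum lies where s = 0 and 9.8s + 5.2t = 9.
Solving simultaneously gives s = 0, t = 45/26.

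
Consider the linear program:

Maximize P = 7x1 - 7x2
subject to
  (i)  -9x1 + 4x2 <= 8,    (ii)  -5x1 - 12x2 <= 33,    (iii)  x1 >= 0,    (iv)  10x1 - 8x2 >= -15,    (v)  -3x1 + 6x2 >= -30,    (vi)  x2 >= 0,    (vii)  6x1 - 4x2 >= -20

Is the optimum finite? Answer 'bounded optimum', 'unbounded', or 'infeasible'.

unbounded

From the feasible point (0, 15/8), moving in the direction (6, 3) keeps every constraint satisfied while P increases without bound.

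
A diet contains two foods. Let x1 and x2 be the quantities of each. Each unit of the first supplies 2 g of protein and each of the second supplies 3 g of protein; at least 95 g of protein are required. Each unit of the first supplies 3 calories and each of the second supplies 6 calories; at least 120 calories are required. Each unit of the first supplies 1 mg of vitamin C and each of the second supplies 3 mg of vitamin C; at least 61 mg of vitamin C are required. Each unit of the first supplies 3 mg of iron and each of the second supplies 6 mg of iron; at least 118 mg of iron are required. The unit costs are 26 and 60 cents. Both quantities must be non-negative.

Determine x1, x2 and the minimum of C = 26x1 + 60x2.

Vertices and C = 26x1 + 60x2:
  (0, 95/3) → C = 1900
  (61, 0) → C = 1586
  (34, 9) → C = 1424
The feasible region is unbounded (it extends along (0, 1), (1, 0)), but C strictly increases along every unbounded feasible direction, so there is no improving ray and the minimum is attained at a vertex.

The optimum lies where 2x1 + 3x2 = 95 and x1 + 3x2 = 61.
Solving simultaneously gives x1 = 34, x2 = 9.

x1 = 34, x2 = 9, minimum C = 1424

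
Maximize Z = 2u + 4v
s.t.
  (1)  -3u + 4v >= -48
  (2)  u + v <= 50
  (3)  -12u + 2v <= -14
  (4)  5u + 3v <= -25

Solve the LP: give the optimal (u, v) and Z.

Extreme points and Z = 2u + 4v:
  (-20/21, -89/7) → Z = -1108/21
  (44/29, -315/29) → Z = -1172/29
  (-4/23, -185/23) → Z = -748/23

At the optimal vertex, -12u + 2v = -14 and 5u + 3v = -25.
Solving simultaneously gives u = -4/23, v = -185/23.

u = -4/23, v = -185/23, maximum Z = -748/23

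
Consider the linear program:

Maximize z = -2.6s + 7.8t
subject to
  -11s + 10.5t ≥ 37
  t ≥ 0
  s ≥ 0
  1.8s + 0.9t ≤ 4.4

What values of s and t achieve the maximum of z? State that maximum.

s = 0, t = 44/9, maximum z = 572/15

Feasible corners and z = -2.6s + 7.8t:
  (0, 74/21) → z = 962/35
  (43/96, 575/144) → z = 4797/160
  (0, 44/9) → z = 572/15

The optimum lies where s = 0 and 1.8s + 0.9t = 4.4.
Solving simultaneously gives s = 0, t = 44/9.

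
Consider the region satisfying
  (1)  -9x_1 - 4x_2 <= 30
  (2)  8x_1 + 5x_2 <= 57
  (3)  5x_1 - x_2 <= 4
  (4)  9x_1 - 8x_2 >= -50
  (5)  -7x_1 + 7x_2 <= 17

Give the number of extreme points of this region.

The feasible vertices (each the meet of two boundaries and inside every other half-plane) are:
  (-14/29, -186/29)
  (-278/91, -57/91)
  (45/28, 113/28)

3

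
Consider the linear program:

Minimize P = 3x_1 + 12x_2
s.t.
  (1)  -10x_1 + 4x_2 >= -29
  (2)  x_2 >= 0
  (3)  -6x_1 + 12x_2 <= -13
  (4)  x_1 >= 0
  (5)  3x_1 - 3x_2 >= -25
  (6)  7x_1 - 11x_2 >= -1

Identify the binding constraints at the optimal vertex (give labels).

Extreme points and P = 3x_1 + 12x_2:
  (29/10, 0) → P = 87/10
  (37/12, 11/24) → P = 59/4
  (13/6, 0) → P = 13/2

The minimum is at (13/6, 0). Substituting into each constraint, equality holds for (2) and (3); the remaining constraints have slack.

(2) and (3)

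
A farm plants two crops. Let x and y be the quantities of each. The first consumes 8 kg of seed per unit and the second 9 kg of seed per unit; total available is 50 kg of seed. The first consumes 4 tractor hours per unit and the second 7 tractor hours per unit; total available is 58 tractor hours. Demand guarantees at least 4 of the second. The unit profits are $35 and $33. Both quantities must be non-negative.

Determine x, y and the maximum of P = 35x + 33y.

Vertices and P = 35x + 33y:
  (0, 50/9) → P = 550/3
  (0, 4) → P = 132
  (7/4, 4) → P = 773/4

At the optimal vertex, 8x + 9y = 50 and y = 4.
Solving simultaneously gives x = 7/4, y = 4.

x = 7/4, y = 4, maximum P = 773/4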